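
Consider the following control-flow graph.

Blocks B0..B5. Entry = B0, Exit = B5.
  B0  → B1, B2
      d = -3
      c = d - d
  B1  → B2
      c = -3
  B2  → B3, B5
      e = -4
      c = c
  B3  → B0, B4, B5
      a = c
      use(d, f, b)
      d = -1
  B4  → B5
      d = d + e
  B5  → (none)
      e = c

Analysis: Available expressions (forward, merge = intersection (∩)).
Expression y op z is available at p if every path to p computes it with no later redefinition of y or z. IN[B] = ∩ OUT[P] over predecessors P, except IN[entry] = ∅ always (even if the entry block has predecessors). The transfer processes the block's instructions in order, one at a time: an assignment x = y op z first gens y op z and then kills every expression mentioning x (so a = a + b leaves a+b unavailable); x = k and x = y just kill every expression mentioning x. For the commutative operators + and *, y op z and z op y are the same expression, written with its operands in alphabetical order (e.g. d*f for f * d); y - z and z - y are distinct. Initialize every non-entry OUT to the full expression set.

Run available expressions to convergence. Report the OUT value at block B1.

Answer: {d-d}

Derivation:
Converged values:
  B0:  IN={}  OUT={d-d}
  B1:  IN={d-d}  OUT={d-d}
  B2:  IN={d-d}  OUT={d-d}
  B3:  IN={d-d}  OUT={}
  B4:  IN={}  OUT={}
  B5:  IN={}  OUT={}

Merge at B1: IN[B1] = OUT[B0] = {d-d}
Applying B1's transfer function to that IN value gives OUT[B1] (row B1 above).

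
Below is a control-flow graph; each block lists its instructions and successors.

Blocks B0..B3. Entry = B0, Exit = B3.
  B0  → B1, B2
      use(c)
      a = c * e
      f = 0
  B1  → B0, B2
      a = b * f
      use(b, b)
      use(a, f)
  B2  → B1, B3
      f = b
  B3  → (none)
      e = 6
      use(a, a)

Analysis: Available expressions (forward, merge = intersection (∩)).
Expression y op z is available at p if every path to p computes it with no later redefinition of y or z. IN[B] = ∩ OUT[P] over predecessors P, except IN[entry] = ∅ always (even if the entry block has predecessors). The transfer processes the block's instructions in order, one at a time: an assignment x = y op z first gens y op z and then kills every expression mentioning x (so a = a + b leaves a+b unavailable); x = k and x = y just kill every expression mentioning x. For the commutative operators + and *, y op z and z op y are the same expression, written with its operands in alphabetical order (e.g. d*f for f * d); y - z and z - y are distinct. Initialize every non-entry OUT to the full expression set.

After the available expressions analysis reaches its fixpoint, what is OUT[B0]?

Answer: {c*e}

Working:
Fixpoint table:
  B0:  IN={}  OUT={c*e}
  B1:  IN={c*e}  OUT={b*f, c*e}
  B2:  IN={c*e}  OUT={c*e}
  B3:  IN={c*e}  OUT={}

Merge at B0 (entry node, so the boundary value {} is joined with the incoming edge(s)): IN[B0] = {} ∩ OUT[B1] = {}
Applying B0's transfer function to that IN value gives OUT[B0] (row B0 above).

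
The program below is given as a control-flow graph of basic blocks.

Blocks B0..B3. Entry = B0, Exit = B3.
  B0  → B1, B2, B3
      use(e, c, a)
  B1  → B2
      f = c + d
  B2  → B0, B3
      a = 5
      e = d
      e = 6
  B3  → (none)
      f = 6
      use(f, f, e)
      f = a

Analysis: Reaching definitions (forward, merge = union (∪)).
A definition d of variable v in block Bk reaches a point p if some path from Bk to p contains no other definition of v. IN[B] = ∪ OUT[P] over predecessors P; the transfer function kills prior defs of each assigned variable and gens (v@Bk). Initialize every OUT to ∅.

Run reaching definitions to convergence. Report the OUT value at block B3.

Converged values:
  B0:   IN={a@B2, e@B2, f@B1}   OUT={a@B2, e@B2, f@B1}
  B1:   IN={a@B2, e@B2, f@B1}   OUT={a@B2, e@B2, f@B1}
  B2:   IN={a@B2, e@B2, f@B1}   OUT={a@B2, e@B2, f@B1}
  B3:   IN={a@B2, e@B2, f@B1}   OUT={a@B2, e@B2, f@B3}

Merge at B3: IN[B3] = OUT[B0] ⊔ OUT[B2] = {a@B2, e@B2, f@B1}
Applying B3's transfer function to that IN value gives OUT[B3] (row B3 above).

Answer: {a@B2, e@B2, f@B3}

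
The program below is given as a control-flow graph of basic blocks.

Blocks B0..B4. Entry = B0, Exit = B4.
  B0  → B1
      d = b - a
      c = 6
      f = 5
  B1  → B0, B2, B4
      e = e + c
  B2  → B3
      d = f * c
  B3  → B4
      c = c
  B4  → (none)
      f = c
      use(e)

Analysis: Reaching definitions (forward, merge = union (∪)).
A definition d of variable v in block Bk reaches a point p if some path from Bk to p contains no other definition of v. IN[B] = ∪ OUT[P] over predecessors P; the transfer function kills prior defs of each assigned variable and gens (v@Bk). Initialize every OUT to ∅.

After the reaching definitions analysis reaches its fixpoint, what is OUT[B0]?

Answer: {c@B0, d@B0, e@B1, f@B0}

Working:
Fixpoint table:
  B0:   IN={c@B0, d@B0, e@B1, f@B0}   OUT={c@B0, d@B0, e@B1, f@B0}
  B1:   IN={c@B0, d@B0, e@B1, f@B0}   OUT={c@B0, d@B0, e@B1, f@B0}
  B2:   IN={c@B0, d@B0, e@B1, f@B0}   OUT={c@B0, d@B2, e@B1, f@B0}
  B3:   IN={c@B0, d@B2, e@B1, f@B0}   OUT={c@B3, d@B2, e@B1, f@B0}
  B4:   IN={c@B0, c@B3, d@B0, d@B2, e@B1, f@B0}   OUT={c@B0, c@B3, d@B0, d@B2, e@B1, f@B4}

Merge at B0 (entry node, so the boundary value {} is joined with the incoming edge(s)): IN[B0] = {} ⊔ OUT[B1] = {c@B0, d@B0, e@B1, f@B0}
Applying B0's transfer function to that IN value gives OUT[B0] (row B0 above).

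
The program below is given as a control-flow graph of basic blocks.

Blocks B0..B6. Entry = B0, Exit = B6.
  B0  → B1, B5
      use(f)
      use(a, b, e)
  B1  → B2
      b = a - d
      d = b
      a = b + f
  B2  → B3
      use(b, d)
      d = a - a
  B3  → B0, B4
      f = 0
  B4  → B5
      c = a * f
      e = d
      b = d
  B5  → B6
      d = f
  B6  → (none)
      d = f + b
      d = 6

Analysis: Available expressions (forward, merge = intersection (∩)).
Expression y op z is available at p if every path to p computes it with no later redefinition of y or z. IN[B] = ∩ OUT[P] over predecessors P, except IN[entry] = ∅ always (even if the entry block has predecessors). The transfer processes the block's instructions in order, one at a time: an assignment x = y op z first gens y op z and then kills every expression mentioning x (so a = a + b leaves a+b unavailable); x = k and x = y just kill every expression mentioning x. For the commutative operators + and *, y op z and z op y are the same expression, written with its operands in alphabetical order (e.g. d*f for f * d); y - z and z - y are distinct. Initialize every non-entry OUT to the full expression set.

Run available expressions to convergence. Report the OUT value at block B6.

Per-block solution:
  B0: | IN={} | OUT={}
  B1: | IN={} | OUT={b+f}
  B2: | IN={b+f} | OUT={a-a, b+f}
  B3: | IN={a-a, b+f} | OUT={a-a}
  B4: | IN={a-a} | OUT={a*f, a-a}
  B5: | IN={} | OUT={}
  B6: | IN={} | OUT={b+f}

Merge at B6: IN[B6] = OUT[B5] = {}
Applying B6's transfer function to that IN value gives OUT[B6] (row B6 above).

Answer: {b+f}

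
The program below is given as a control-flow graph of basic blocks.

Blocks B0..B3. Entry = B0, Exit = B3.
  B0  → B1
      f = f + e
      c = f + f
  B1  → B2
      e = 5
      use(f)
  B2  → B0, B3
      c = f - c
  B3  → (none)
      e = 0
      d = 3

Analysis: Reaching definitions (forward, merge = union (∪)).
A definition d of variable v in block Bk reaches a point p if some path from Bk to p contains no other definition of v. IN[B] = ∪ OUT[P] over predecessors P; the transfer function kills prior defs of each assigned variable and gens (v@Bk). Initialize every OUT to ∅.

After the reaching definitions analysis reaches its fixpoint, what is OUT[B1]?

Fixpoint table:
  B0: | IN={c@B2, e@B1, f@B0} | OUT={c@B0, e@B1, f@B0}
  B1: | IN={c@B0, e@B1, f@B0} | OUT={c@B0, e@B1, f@B0}
  B2: | IN={c@B0, e@B1, f@B0} | OUT={c@B2, e@B1, f@B0}
  B3: | IN={c@B2, e@B1, f@B0} | OUT={c@B2, d@B3, e@B3, f@B0}

Merge at B1: IN[B1] = OUT[B0] = {c@B0, e@B1, f@B0}
Applying B1's transfer function to that IN value gives OUT[B1] (row B1 above).

Answer: {c@B0, e@B1, f@B0}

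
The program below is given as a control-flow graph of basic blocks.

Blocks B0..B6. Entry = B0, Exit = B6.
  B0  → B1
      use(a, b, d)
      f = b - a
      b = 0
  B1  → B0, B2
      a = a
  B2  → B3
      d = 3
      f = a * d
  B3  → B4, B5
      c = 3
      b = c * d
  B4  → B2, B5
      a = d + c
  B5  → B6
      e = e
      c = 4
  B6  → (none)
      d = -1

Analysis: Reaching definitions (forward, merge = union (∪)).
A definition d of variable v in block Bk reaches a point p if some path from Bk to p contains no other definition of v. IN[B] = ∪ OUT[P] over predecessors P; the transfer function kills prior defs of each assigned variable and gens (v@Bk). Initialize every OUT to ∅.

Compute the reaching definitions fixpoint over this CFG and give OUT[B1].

Answer: {a@B1, b@B0, f@B0}

Derivation:
Converged values:
  B0: | IN={a@B1, b@B0, f@B0} | OUT={a@B1, b@B0, f@B0}
  B1: | IN={a@B1, b@B0, f@B0} | OUT={a@B1, b@B0, f@B0}
  B2: | IN={a@B1, a@B4, b@B0, b@B3, c@B3, d@B2, f@B0, f@B2} | OUT={a@B1, a@B4, b@B0, b@B3, c@B3, d@B2, f@B2}
  B3: | IN={a@B1, a@B4, b@B0, b@B3, c@B3, d@B2, f@B2} | OUT={a@B1, a@B4, b@B3, c@B3, d@B2, f@B2}
  B4: | IN={a@B1, a@B4, b@B3, c@B3, d@B2, f@B2} | OUT={a@B4, b@B3, c@B3, d@B2, f@B2}
  B5: | IN={a@B1, a@B4, b@B3, c@B3, d@B2, f@B2} | OUT={a@B1, a@B4, b@B3, c@B5, d@B2, e@B5, f@B2}
  B6: | IN={a@B1, a@B4, b@B3, c@B5, d@B2, e@B5, f@B2} | OUT={a@B1, a@B4, b@B3, c@B5, d@B6, e@B5, f@B2}

Merge at B1: IN[B1] = OUT[B0] = {a@B1, b@B0, f@B0}
Applying B1's transfer function to that IN value gives OUT[B1] (row B1 above).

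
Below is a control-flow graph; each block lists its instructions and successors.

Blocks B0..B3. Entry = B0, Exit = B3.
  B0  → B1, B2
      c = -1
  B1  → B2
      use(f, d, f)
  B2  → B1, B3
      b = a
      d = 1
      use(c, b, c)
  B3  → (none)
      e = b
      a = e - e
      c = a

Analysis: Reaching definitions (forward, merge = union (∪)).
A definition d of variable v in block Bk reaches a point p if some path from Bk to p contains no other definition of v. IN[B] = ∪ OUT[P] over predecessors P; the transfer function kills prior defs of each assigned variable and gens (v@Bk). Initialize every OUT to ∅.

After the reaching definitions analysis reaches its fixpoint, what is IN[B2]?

Per-block solution:
  B0:  IN={}  OUT={c@B0}
  B1:  IN={b@B2, c@B0, d@B2}  OUT={b@B2, c@B0, d@B2}
  B2:  IN={b@B2, c@B0, d@B2}  OUT={b@B2, c@B0, d@B2}
  B3:  IN={b@B2, c@B0, d@B2}  OUT={a@B3, b@B2, c@B3, d@B2, e@B3}

Merge at B2: IN[B2] = OUT[B0] ⊔ OUT[B1] = {b@B2, c@B0, d@B2}

Answer: {b@B2, c@B0, d@B2}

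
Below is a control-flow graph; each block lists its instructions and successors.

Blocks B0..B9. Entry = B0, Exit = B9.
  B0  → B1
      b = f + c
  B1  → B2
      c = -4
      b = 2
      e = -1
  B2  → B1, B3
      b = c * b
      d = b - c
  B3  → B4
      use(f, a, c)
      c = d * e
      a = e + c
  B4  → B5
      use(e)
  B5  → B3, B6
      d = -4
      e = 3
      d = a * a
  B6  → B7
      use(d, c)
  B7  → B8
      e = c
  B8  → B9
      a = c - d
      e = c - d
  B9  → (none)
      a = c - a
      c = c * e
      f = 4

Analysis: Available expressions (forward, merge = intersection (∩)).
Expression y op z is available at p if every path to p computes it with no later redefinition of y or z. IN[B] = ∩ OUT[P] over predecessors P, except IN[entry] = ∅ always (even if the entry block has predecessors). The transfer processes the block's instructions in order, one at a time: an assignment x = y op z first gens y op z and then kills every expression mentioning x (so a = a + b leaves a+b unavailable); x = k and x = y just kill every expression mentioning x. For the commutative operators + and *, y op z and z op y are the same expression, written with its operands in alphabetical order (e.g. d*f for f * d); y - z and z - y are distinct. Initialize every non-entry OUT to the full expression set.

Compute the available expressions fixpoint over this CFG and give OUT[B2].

Fixpoint table:
  B0:  IN={}  OUT={c+f}
  B1:  IN={}  OUT={}
  B2:  IN={}  OUT={b-c}
  B3:  IN={}  OUT={c+e, d*e}
  B4:  IN={c+e, d*e}  OUT={c+e, d*e}
  B5:  IN={c+e, d*e}  OUT={a*a}
  B6:  IN={a*a}  OUT={a*a}
  B7:  IN={a*a}  OUT={a*a}
  B8:  IN={a*a}  OUT={c-d}
  B9:  IN={c-d}  OUT={}

Merge at B2: IN[B2] = OUT[B1] = {}
Applying B2's transfer function to that IN value gives OUT[B2] (row B2 above).

Answer: {b-c}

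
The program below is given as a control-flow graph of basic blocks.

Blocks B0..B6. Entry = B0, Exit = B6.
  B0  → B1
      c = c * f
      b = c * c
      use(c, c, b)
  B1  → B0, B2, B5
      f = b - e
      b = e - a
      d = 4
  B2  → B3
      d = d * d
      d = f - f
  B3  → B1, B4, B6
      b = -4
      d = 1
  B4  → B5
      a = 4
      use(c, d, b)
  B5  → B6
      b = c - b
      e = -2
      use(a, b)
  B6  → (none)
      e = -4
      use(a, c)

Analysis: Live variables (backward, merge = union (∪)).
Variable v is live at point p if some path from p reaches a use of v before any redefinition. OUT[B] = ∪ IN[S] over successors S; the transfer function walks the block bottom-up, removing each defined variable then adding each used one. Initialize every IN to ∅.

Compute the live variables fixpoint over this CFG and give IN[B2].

Answer: {a, c, d, e, f}

Trace:
Per-block solution:
  B0: | IN={a, c, e, f} | OUT={a, b, c, e}
  B1: | IN={a, b, c, e} | OUT={a, b, c, d, e, f}
  B2: | IN={a, c, d, e, f} | OUT={a, c, e}
  B3: | IN={a, c, e} | OUT={a, b, c, d, e}
  B4: | IN={b, c, d} | OUT={a, b, c}
  B5: | IN={a, b, c} | OUT={a, c}
  B6: | IN={a, c} | OUT={}

Merge at B2: OUT[B2] = IN[B3] = {a, c, e}
Applying B2's transfer function to that OUT value gives IN[B2] (row B2 above).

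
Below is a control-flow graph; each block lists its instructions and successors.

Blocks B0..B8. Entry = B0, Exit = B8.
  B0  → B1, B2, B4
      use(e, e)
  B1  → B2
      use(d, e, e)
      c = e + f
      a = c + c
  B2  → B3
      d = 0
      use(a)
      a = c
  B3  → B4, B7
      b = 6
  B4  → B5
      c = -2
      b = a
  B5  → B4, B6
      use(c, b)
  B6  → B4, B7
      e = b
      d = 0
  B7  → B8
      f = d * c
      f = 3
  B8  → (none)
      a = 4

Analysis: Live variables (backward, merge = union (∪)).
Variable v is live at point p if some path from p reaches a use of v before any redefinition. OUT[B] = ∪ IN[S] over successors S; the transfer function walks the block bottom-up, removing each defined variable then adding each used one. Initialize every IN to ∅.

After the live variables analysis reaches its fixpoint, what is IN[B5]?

Converged values:
  B0: | IN={a, c, d, e, f} | OUT={a, c, d, e, f}
  B1: | IN={d, e, f} | OUT={a, c}
  B2: | IN={a, c} | OUT={a, c, d}
  B3: | IN={a, c, d} | OUT={a, c, d}
  B4: | IN={a} | OUT={a, b, c}
  B5: | IN={a, b, c} | OUT={a, b, c}
  B6: | IN={a, b, c} | OUT={a, c, d}
  B7: | IN={c, d} | OUT={}
  B8: | IN={} | OUT={}

Merge at B5: OUT[B5] = IN[B4] ⊔ IN[B6] = {a, b, c}
Applying B5's transfer function to that OUT value gives IN[B5] (row B5 above).

Answer: {a, b, c}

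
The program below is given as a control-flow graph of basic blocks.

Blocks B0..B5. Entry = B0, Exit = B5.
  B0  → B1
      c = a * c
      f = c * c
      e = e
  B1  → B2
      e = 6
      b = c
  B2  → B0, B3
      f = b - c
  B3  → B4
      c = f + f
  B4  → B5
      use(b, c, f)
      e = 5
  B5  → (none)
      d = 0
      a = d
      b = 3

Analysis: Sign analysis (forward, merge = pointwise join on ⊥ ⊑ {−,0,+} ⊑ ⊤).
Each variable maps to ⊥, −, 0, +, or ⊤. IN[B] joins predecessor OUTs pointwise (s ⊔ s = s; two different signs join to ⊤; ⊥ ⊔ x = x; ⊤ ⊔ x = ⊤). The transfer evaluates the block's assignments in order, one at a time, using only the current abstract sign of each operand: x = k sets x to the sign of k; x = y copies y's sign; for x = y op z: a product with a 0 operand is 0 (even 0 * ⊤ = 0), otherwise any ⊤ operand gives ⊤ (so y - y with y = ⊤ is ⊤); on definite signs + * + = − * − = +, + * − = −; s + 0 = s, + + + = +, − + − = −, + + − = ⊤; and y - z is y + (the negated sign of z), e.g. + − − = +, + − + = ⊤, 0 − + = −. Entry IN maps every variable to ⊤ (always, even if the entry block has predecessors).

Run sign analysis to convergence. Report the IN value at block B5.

Answer: {a: ⊤, b: ⊤, c: ⊤, d: ⊤, e: +, f: ⊤}

Working:
Fixpoint table:
  B0:  IN=(all ⊤)  OUT=(all ⊤)
  B1:  IN=(all ⊤)  OUT={e:+; rest ⊤}
  B2:  IN={e:+; rest ⊤}  OUT={e:+; rest ⊤}
  B3:  IN={e:+; rest ⊤}  OUT={e:+; rest ⊤}
  B4:  IN={e:+; rest ⊤}  OUT={e:+; rest ⊤}
  B5:  IN={e:+; rest ⊤}  OUT={a:0, b:+, d:0, e:+; rest ⊤}

Merge at B5: IN[B5] = OUT[B4] = {a: ⊤, b: ⊤, c: ⊤, d: ⊤, e: +, f: ⊤}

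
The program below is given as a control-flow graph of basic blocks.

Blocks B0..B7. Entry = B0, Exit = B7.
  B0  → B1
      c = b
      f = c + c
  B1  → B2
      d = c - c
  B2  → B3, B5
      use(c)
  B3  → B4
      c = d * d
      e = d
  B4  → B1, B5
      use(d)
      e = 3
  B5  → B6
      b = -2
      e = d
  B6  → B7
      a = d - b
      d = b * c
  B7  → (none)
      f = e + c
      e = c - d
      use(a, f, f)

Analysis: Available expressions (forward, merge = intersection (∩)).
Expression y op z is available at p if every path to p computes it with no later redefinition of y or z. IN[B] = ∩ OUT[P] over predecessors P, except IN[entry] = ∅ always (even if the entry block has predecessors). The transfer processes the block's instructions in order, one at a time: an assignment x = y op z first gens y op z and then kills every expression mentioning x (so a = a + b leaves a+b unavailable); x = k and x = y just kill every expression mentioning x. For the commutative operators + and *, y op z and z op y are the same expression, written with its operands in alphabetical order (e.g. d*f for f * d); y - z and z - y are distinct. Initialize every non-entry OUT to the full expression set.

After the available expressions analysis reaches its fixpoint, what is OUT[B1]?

Converged values:
  B0:  IN={}  OUT={c+c}
  B1:  IN={}  OUT={c-c}
  B2:  IN={c-c}  OUT={c-c}
  B3:  IN={c-c}  OUT={d*d}
  B4:  IN={d*d}  OUT={d*d}
  B5:  IN={}  OUT={}
  B6:  IN={}  OUT={b*c}
  B7:  IN={b*c}  OUT={b*c, c-d}

Merge at B1: IN[B1] = OUT[B0] ∩ OUT[B4] = {}
Applying B1's transfer function to that IN value gives OUT[B1] (row B1 above).

Answer: {c-c}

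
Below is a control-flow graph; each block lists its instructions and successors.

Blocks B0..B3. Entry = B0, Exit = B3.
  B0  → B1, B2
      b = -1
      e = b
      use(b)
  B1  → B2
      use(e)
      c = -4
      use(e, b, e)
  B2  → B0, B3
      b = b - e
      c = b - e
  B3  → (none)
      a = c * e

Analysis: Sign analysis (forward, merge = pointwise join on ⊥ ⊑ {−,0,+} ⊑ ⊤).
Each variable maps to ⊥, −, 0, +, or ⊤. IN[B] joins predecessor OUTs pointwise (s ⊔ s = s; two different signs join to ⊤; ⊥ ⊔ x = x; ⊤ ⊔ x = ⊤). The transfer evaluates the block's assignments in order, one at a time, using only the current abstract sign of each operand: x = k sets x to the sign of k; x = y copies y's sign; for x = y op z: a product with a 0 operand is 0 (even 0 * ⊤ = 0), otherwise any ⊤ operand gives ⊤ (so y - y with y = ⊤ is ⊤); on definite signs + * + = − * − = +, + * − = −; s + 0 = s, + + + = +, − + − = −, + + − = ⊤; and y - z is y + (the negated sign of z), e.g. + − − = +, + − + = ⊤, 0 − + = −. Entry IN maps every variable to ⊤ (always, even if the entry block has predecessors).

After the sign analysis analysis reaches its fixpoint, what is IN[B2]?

Fixpoint table:
  B0: | IN=(all ⊤) | OUT={b:-, e:-; rest ⊤}
  B1: | IN={b:-, e:-; rest ⊤} | OUT={b:-, c:-, e:-; rest ⊤}
  B2: | IN={b:-, e:-; rest ⊤} | OUT={e:-; rest ⊤}
  B3: | IN={e:-; rest ⊤} | OUT={e:-; rest ⊤}

Merge at B2: IN[B2] = OUT[B0] ⊔ OUT[B1] = {a: ⊤, b: -, c: ⊤, d: ⊤, e: -, f: ⊤}

Answer: {a: ⊤, b: -, c: ⊤, d: ⊤, e: -, f: ⊤}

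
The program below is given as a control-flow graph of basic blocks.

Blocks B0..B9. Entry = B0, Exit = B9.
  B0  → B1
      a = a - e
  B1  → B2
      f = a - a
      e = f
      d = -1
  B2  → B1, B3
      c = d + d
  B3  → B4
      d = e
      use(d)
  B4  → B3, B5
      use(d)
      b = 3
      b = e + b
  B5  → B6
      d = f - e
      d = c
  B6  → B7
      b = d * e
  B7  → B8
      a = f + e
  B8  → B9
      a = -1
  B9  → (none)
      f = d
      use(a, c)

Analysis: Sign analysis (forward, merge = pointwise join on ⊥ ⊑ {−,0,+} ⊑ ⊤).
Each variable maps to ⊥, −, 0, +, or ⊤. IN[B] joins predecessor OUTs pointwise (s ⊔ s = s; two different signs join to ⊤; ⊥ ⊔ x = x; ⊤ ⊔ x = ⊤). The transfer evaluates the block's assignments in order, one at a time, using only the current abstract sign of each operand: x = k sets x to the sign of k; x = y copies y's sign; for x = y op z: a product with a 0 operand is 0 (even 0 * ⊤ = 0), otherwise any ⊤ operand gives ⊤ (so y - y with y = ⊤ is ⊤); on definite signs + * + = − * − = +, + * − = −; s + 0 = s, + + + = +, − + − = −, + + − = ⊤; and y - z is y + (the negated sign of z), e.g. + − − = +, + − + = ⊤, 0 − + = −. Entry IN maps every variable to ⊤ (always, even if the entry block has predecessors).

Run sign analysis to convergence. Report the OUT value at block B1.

Fixpoint table:
  B0: | IN=(all ⊤) | OUT=(all ⊤)
  B1: | IN=(all ⊤) | OUT={d:-; rest ⊤}
  B2: | IN={d:-; rest ⊤} | OUT={c:-, d:-; rest ⊤}
  B3: | IN={c:-; rest ⊤} | OUT={c:-; rest ⊤}
  B4: | IN={c:-; rest ⊤} | OUT={c:-; rest ⊤}
  B5: | IN={c:-; rest ⊤} | OUT={c:-, d:-; rest ⊤}
  B6: | IN={c:-, d:-; rest ⊤} | OUT={c:-, d:-; rest ⊤}
  B7: | IN={c:-, d:-; rest ⊤} | OUT={c:-, d:-; rest ⊤}
  B8: | IN={c:-, d:-; rest ⊤} | OUT={a:-, c:-, d:-; rest ⊤}
  B9: | IN={a:-, c:-, d:-; rest ⊤} | OUT={a:-, c:-, d:-, f:-; rest ⊤}

Merge at B1: IN[B1] = OUT[B0] ⊔ OUT[B2] = {a: ⊤, b: ⊤, c: ⊤, d: ⊤, e: ⊤, f: ⊤}
Applying B1's transfer function to that IN value gives OUT[B1] (row B1 above).

Answer: {a: ⊤, b: ⊤, c: ⊤, d: -, e: ⊤, f: ⊤}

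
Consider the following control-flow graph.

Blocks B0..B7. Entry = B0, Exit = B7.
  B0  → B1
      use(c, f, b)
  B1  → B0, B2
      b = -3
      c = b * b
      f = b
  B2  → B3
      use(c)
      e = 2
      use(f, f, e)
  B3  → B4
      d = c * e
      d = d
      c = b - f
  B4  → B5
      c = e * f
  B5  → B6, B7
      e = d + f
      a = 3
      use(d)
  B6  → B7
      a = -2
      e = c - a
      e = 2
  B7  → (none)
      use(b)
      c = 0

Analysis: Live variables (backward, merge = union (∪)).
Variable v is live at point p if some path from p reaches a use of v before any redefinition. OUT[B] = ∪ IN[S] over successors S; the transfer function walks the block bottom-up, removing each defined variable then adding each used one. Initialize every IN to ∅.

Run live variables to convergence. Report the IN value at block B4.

Fixpoint table:
  B0: | IN={b, c, f} | OUT={}
  B1: | IN={} | OUT={b, c, f}
  B2: | IN={b, c, f} | OUT={b, c, e, f}
  B3: | IN={b, c, e, f} | OUT={b, d, e, f}
  B4: | IN={b, d, e, f} | OUT={b, c, d, f}
  B5: | IN={b, c, d, f} | OUT={b, c}
  B6: | IN={b, c} | OUT={b}
  B7: | IN={b} | OUT={}

Merge at B4: OUT[B4] = IN[B5] = {b, c, d, f}
Applying B4's transfer function to that OUT value gives IN[B4] (row B4 above).

Answer: {b, d, e, f}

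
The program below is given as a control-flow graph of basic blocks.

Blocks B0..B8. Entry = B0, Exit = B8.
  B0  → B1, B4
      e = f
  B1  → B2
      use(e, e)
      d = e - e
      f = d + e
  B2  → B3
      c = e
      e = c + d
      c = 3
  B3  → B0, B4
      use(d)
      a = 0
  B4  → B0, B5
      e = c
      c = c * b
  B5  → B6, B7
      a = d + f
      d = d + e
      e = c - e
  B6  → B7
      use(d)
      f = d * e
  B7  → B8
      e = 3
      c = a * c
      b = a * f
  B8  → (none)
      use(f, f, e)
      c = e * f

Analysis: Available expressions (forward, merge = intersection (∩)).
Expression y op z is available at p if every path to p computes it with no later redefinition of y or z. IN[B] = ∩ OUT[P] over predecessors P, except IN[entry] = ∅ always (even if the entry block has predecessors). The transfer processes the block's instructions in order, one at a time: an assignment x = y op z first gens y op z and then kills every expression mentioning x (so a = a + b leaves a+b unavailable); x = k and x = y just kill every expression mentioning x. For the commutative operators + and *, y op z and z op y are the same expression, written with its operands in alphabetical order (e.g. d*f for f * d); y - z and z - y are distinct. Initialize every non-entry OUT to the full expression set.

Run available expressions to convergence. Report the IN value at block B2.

Converged values:
  B0:  IN={}  OUT={}
  B1:  IN={}  OUT={d+e, e-e}
  B2:  IN={d+e, e-e}  OUT={}
  B3:  IN={}  OUT={}
  B4:  IN={}  OUT={}
  B5:  IN={}  OUT={}
  B6:  IN={}  OUT={d*e}
  B7:  IN={}  OUT={a*f}
  B8:  IN={a*f}  OUT={a*f, e*f}

Merge at B2: IN[B2] = OUT[B1] = {d+e, e-e}

Answer: {d+e, e-e}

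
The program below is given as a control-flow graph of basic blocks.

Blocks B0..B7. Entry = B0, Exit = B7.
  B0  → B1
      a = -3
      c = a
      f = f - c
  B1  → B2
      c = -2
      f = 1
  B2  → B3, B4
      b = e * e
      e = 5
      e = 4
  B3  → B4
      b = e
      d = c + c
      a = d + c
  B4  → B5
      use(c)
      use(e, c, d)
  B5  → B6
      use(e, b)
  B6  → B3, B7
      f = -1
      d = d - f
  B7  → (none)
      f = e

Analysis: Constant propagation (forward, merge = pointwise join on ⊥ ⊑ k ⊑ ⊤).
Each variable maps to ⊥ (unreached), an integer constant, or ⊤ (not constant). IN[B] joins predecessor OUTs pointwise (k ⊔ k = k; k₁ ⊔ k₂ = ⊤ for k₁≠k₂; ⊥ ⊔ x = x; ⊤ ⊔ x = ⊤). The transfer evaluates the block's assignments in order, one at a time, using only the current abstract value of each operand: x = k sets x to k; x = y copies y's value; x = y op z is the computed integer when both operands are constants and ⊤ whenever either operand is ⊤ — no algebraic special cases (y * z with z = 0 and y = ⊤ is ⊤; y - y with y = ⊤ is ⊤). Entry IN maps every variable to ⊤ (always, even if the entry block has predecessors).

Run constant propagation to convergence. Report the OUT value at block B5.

Per-block solution:
  B0: | IN=(all ⊤) | OUT={a:-3, c:-3; rest ⊤}
  B1: | IN={a:-3, c:-3; rest ⊤} | OUT={a:-3, c:-2, f:1; rest ⊤}
  B2: | IN={a:-3, c:-2, f:1; rest ⊤} | OUT={a:-3, c:-2, e:4, f:1; rest ⊤}
  B3: | IN={c:-2, e:4; rest ⊤} | OUT={a:-6, b:4, c:-2, d:-4, e:4; rest ⊤}
  B4: | IN={c:-2, e:4; rest ⊤} | OUT={c:-2, e:4; rest ⊤}
  B5: | IN={c:-2, e:4; rest ⊤} | OUT={c:-2, e:4; rest ⊤}
  B6: | IN={c:-2, e:4; rest ⊤} | OUT={c:-2, e:4, f:-1; rest ⊤}
  B7: | IN={c:-2, e:4, f:-1; rest ⊤} | OUT={c:-2, e:4, f:4; rest ⊤}

Merge at B5: IN[B5] = OUT[B4] = {a: ⊤, b: ⊤, c: -2, d: ⊤, e: 4, f: ⊤}
Applying B5's transfer function to that IN value gives OUT[B5] (row B5 above).

Answer: {a: ⊤, b: ⊤, c: -2, d: ⊤, e: 4, f: ⊤}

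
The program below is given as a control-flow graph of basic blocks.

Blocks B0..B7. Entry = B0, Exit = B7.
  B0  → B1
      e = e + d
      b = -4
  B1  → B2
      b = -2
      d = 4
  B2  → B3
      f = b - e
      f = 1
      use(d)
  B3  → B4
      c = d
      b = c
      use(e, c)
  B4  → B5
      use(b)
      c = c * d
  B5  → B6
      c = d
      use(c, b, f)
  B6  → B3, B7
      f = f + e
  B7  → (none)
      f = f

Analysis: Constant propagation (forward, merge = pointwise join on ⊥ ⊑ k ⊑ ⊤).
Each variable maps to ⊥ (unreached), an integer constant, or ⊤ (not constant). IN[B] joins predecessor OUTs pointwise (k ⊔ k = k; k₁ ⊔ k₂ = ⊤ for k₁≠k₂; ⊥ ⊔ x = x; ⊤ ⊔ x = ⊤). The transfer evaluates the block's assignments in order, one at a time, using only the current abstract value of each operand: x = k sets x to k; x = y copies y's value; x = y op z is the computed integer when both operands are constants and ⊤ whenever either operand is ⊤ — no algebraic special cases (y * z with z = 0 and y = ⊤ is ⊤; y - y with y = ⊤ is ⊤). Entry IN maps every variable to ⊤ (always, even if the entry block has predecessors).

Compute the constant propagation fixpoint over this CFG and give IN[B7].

Fixpoint table:
  B0:  IN=(all ⊤)  OUT={b:-4; rest ⊤}
  B1:  IN={b:-4; rest ⊤}  OUT={b:-2, d:4; rest ⊤}
  B2:  IN={b:-2, d:4; rest ⊤}  OUT={b:-2, d:4, f:1; rest ⊤}
  B3:  IN={d:4; rest ⊤}  OUT={b:4, c:4, d:4; rest ⊤}
  B4:  IN={b:4, c:4, d:4; rest ⊤}  OUT={b:4, c:16, d:4; rest ⊤}
  B5:  IN={b:4, c:16, d:4; rest ⊤}  OUT={b:4, c:4, d:4; rest ⊤}
  B6:  IN={b:4, c:4, d:4; rest ⊤}  OUT={b:4, c:4, d:4; rest ⊤}
  B7:  IN={b:4, c:4, d:4; rest ⊤}  OUT={b:4, c:4, d:4; rest ⊤}

Merge at B7: IN[B7] = OUT[B6] = {a: ⊤, b: 4, c: 4, d: 4, e: ⊤, f: ⊤}

Answer: {a: ⊤, b: 4, c: 4, d: 4, e: ⊤, f: ⊤}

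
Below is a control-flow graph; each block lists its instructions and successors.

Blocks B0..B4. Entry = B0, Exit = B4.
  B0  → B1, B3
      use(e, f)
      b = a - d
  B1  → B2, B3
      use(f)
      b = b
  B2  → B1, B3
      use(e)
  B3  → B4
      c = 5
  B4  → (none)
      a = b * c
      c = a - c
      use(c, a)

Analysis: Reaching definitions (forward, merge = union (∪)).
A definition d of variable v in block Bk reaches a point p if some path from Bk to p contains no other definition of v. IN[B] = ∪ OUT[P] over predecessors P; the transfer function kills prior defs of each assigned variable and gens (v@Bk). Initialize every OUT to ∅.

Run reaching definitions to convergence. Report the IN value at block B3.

Answer: {b@B0, b@B1}

Derivation:
Converged values:
  B0:   IN={}   OUT={b@B0}
  B1:   IN={b@B0, b@B1}   OUT={b@B1}
  B2:   IN={b@B1}   OUT={b@B1}
  B3:   IN={b@B0, b@B1}   OUT={b@B0, b@B1, c@B3}
  B4:   IN={b@B0, b@B1, c@B3}   OUT={a@B4, b@B0, b@B1, c@B4}

Merge at B3: IN[B3] = OUT[B0] ⊔ OUT[B1] ⊔ OUT[B2] = {b@B0, b@B1}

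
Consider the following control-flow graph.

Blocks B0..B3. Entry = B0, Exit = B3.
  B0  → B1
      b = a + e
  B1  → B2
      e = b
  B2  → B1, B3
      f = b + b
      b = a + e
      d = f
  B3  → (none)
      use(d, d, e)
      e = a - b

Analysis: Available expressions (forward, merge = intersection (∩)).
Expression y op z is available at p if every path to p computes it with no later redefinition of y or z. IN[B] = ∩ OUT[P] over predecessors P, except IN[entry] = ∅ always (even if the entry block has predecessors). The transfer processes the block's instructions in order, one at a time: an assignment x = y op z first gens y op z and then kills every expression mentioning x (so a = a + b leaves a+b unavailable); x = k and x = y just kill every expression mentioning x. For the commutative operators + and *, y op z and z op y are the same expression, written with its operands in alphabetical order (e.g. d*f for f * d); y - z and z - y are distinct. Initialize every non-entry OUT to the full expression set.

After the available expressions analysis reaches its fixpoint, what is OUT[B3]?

Converged values:
  B0:  IN={}  OUT={a+e}
  B1:  IN={a+e}  OUT={}
  B2:  IN={}  OUT={a+e}
  B3:  IN={a+e}  OUT={a-b}

Merge at B3: IN[B3] = OUT[B2] = {a+e}
Applying B3's transfer function to that IN value gives OUT[B3] (row B3 above).

Answer: {a-b}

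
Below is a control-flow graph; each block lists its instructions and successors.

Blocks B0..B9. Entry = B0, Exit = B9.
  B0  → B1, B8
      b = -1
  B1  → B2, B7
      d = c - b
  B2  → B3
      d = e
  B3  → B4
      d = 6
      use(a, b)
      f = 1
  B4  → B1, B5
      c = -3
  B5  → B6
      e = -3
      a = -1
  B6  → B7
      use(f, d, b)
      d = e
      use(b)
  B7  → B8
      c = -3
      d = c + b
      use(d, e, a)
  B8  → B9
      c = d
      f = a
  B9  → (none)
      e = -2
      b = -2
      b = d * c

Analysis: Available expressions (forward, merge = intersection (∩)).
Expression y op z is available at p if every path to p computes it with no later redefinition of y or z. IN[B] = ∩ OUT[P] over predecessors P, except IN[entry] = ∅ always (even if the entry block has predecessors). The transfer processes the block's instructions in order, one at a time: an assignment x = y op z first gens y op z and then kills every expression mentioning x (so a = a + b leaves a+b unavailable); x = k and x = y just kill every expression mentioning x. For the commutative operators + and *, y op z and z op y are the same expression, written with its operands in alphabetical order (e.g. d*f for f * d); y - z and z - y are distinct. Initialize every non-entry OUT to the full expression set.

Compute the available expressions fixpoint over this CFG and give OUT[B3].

Answer: {c-b}

Working:
Fixpoint table:
  B0: | IN={} | OUT={}
  B1: | IN={} | OUT={c-b}
  B2: | IN={c-b} | OUT={c-b}
  B3: | IN={c-b} | OUT={c-b}
  B4: | IN={c-b} | OUT={}
  B5: | IN={} | OUT={}
  B6: | IN={} | OUT={}
  B7: | IN={} | OUT={b+c}
  B8: | IN={} | OUT={}
  B9: | IN={} | OUT={c*d}

Merge at B3: IN[B3] = OUT[B2] = {c-b}
Applying B3's transfer function to that IN value gives OUT[B3] (row B3 above).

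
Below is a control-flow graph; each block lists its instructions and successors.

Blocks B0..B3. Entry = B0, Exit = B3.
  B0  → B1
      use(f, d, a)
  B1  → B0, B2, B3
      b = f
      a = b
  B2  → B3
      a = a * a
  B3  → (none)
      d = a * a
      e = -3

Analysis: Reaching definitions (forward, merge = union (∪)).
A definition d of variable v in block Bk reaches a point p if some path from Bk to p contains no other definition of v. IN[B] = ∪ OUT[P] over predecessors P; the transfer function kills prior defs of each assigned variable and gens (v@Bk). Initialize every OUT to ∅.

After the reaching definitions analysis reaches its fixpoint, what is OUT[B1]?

Answer: {a@B1, b@B1}

Trace:
Per-block solution:
  B0:   IN={a@B1, b@B1}   OUT={a@B1, b@B1}
  B1:   IN={a@B1, b@B1}   OUT={a@B1, b@B1}
  B2:   IN={a@B1, b@B1}   OUT={a@B2, b@B1}
  B3:   IN={a@B1, a@B2, b@B1}   OUT={a@B1, a@B2, b@B1, d@B3, e@B3}

Merge at B1: IN[B1] = OUT[B0] = {a@B1, b@B1}
Applying B1's transfer function to that IN value gives OUT[B1] (row B1 above).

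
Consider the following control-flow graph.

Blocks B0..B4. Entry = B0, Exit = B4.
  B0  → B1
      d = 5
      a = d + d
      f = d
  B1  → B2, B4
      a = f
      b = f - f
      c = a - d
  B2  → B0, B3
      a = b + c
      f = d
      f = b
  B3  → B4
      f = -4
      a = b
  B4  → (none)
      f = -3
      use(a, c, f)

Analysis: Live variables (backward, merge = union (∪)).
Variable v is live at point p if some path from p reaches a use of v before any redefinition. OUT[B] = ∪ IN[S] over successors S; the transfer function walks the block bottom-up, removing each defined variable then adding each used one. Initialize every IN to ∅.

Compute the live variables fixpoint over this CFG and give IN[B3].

Answer: {b, c}

Derivation:
Per-block solution:
  B0:   IN={}   OUT={d, f}
  B1:   IN={d, f}   OUT={a, b, c, d}
  B2:   IN={b, c, d}   OUT={b, c}
  B3:   IN={b, c}   OUT={a, c}
  B4:   IN={a, c}   OUT={}

Merge at B3: OUT[B3] = IN[B4] = {a, c}
Applying B3's transfer function to that OUT value gives IN[B3] (row B3 above).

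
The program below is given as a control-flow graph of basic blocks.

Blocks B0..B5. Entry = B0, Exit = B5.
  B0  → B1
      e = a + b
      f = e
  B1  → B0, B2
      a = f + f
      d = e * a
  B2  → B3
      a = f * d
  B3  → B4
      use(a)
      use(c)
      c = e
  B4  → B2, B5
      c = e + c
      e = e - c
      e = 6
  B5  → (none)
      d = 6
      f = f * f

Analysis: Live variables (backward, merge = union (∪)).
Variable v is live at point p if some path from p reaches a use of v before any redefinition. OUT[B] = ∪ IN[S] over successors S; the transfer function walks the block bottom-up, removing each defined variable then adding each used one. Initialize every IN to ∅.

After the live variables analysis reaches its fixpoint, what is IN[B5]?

Per-block solution:
  B0:   IN={a, b, c}   OUT={b, c, e, f}
  B1:   IN={b, c, e, f}   OUT={a, b, c, d, e, f}
  B2:   IN={c, d, e, f}   OUT={a, c, d, e, f}
  B3:   IN={a, c, d, e, f}   OUT={c, d, e, f}
  B4:   IN={c, d, e, f}   OUT={c, d, e, f}
  B5:   IN={f}   OUT={}

B5 is the boundary node: OUT[B5] = {}
Applying B5's transfer function to that OUT value gives IN[B5] (row B5 above).

Answer: {f}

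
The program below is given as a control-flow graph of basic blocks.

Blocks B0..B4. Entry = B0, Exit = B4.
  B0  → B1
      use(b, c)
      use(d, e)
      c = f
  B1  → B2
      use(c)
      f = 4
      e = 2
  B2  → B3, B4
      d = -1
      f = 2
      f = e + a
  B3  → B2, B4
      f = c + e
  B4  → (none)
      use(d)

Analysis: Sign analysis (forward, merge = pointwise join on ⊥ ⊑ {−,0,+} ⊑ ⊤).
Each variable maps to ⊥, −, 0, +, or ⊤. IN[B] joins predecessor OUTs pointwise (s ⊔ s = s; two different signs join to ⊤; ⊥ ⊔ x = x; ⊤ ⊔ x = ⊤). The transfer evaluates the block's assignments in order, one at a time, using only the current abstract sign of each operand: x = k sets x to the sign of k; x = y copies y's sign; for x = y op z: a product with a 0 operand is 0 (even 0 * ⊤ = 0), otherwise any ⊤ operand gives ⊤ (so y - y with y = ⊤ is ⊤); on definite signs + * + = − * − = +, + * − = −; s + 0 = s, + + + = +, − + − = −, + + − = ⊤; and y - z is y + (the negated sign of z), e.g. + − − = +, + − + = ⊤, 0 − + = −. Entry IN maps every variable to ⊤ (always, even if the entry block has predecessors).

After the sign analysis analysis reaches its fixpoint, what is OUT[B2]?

Converged values:
  B0:  IN=(all ⊤)  OUT=(all ⊤)
  B1:  IN=(all ⊤)  OUT={e:+, f:+; rest ⊤}
  B2:  IN={e:+; rest ⊤}  OUT={d:-, e:+; rest ⊤}
  B3:  IN={d:-, e:+; rest ⊤}  OUT={d:-, e:+; rest ⊤}
  B4:  IN={d:-, e:+; rest ⊤}  OUT={d:-, e:+; rest ⊤}

Merge at B2: IN[B2] = OUT[B1] ⊔ OUT[B3] = {a: ⊤, b: ⊤, c: ⊤, d: ⊤, e: +, f: ⊤}
Applying B2's transfer function to that IN value gives OUT[B2] (row B2 above).

Answer: {a: ⊤, b: ⊤, c: ⊤, d: -, e: +, f: ⊤}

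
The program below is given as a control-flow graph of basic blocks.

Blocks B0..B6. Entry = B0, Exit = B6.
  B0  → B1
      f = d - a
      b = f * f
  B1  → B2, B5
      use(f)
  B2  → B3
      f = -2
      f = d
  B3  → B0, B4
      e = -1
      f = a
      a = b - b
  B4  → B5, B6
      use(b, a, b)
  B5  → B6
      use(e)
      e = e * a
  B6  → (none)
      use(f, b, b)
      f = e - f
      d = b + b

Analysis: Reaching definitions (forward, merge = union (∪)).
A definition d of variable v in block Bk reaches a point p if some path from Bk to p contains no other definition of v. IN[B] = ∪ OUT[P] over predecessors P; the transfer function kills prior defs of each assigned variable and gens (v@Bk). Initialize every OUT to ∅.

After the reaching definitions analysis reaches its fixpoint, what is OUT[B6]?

Answer: {a@B3, b@B0, d@B6, e@B3, e@B5, f@B6}

Trace:
Converged values:
  B0: | IN={a@B3, b@B0, e@B3, f@B3} | OUT={a@B3, b@B0, e@B3, f@B0}
  B1: | IN={a@B3, b@B0, e@B3, f@B0} | OUT={a@B3, b@B0, e@B3, f@B0}
  B2: | IN={a@B3, b@B0, e@B3, f@B0} | OUT={a@B3, b@B0, e@B3, f@B2}
  B3: | IN={a@B3, b@B0, e@B3, f@B2} | OUT={a@B3, b@B0, e@B3, f@B3}
  B4: | IN={a@B3, b@B0, e@B3, f@B3} | OUT={a@B3, b@B0, e@B3, f@B3}
  B5: | IN={a@B3, b@B0, e@B3, f@B0, f@B3} | OUT={a@B3, b@B0, e@B5, f@B0, f@B3}
  B6: | IN={a@B3, b@B0, e@B3, e@B5, f@B0, f@B3} | OUT={a@B3, b@B0, d@B6, e@B3, e@B5, f@B6}

Merge at B6: IN[B6] = OUT[B4] ⊔ OUT[B5] = {a@B3, b@B0, e@B3, e@B5, f@B0, f@B3}
Applying B6's transfer function to that IN value gives OUT[B6] (row B6 above).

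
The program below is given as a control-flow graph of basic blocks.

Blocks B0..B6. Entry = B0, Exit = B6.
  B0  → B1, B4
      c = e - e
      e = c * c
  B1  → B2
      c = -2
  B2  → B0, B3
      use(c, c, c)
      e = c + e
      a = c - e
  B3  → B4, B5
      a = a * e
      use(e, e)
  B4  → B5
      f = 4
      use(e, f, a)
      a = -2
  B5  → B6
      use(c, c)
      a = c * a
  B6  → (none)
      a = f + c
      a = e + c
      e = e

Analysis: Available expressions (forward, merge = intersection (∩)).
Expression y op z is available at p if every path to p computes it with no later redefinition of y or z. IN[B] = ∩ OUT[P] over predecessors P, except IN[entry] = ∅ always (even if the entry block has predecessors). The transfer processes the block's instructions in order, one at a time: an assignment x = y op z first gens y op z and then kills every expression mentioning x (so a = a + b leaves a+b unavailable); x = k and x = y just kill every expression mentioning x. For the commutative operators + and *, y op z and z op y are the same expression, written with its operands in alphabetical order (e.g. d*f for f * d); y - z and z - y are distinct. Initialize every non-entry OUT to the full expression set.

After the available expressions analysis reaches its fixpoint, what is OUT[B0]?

Per-block solution:
  B0:  IN={}  OUT={c*c}
  B1:  IN={c*c}  OUT={}
  B2:  IN={}  OUT={c-e}
  B3:  IN={c-e}  OUT={c-e}
  B4:  IN={}  OUT={}
  B5:  IN={}  OUT={}
  B6:  IN={}  OUT={c+f}

Merge at B0 (entry node, so the boundary value {} is joined with the incoming edge(s)): IN[B0] = {} ∩ OUT[B2] = {}
Applying B0's transfer function to that IN value gives OUT[B0] (row B0 above).

Answer: {c*c}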